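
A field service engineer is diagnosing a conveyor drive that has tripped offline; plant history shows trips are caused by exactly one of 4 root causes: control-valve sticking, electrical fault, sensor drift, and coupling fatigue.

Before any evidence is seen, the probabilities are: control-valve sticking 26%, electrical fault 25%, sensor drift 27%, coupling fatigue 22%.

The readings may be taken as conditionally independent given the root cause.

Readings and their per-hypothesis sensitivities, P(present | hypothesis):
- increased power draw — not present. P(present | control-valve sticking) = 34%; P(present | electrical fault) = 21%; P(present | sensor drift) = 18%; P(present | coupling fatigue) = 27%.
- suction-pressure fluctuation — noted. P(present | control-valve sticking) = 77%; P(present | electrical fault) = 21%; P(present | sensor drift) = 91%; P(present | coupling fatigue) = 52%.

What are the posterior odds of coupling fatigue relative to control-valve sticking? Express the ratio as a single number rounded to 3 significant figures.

0.632

Unnormalized posterior weight (prior times the reading likelihoods) for each of the two hypotheses (using 1 − P(present | H) for each absent reading):
  coupling fatigue: 0.22 × (1 − 0.27) × 0.52 = 0.083512
  control-valve sticking: 0.26 × (1 − 0.34) × 0.77 = 0.13213
Posterior odds = 0.083512 / 0.13213 ≈ 0.632.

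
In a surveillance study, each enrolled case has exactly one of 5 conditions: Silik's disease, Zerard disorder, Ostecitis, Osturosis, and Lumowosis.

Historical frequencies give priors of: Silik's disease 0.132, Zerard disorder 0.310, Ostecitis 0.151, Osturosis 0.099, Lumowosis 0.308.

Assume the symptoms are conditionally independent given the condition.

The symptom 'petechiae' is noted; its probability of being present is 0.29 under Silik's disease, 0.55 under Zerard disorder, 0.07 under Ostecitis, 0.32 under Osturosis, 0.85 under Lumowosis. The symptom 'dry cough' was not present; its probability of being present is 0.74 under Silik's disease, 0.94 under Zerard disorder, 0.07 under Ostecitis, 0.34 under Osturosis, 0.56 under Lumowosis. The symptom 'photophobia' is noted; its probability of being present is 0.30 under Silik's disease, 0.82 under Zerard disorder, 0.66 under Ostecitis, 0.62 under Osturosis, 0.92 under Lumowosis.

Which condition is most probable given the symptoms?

For each hypothesis, the unnormalized posterior weight is prior × product of the symptom likelihoods (using 1 − P(present | H) for each absent symptom):
  Silik's disease: 0.132 × 0.29 × (1 − 0.74) × 0.30 = 0.0029858
  Zerard disorder: 0.310 × 0.55 × (1 − 0.94) × 0.82 = 0.0083886
  Ostecitis: 0.151 × 0.07 × (1 − 0.07) × 0.66 = 0.0064879
  Osturosis: 0.099 × 0.32 × (1 − 0.34) × 0.62 = 0.012963
  Lumowosis: 0.308 × 0.85 × (1 − 0.56) × 0.92 = 0.10598
Normalizing constant Z = 0.0029858 + 0.0083886 + 0.0064879 + 0.012963 + 0.10598 = 0.1368.
P(Silik's disease | evidence) ≈ 0.0029858 / 0.1368 ≈ 0.022
P(Zerard disorder | evidence) ≈ 0.0083886 / 0.1368 ≈ 0.061
P(Ostecitis | evidence) ≈ 0.0064879 / 0.1368 ≈ 0.047
P(Osturosis | evidence) ≈ 0.012963 / 0.1368 ≈ 0.095
P(Lumowosis | evidence) ≈ 0.10598 / 0.1368 ≈ 0.775
The largest is 0.775, so Lumowosis is most probable.

Lumowosis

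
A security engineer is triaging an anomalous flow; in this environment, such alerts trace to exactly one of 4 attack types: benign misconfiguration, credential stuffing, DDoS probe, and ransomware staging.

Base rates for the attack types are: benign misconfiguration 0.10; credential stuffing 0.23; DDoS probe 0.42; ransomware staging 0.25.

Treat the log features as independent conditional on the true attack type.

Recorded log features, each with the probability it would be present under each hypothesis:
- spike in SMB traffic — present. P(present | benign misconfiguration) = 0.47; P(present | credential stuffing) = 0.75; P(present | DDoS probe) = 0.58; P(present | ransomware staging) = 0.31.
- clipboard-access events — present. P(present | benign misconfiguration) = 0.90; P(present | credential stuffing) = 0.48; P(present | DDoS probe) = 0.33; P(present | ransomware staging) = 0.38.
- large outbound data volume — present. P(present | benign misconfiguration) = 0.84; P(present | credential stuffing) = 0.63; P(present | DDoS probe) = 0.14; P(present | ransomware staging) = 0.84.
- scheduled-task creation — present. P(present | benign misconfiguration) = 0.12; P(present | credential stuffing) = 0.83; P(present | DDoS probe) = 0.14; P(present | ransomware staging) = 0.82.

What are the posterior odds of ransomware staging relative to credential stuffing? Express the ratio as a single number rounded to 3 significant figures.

0.469

Unnormalized posterior weight (prior times the log feature likelihoods) for each of the two hypotheses:
  ransomware staging: 0.25 × 0.31 × 0.38 × 0.84 × 0.82 = 0.020285
  credential stuffing: 0.23 × 0.75 × 0.48 × 0.63 × 0.83 = 0.043296
Posterior odds = 0.020285 / 0.043296 ≈ 0.469.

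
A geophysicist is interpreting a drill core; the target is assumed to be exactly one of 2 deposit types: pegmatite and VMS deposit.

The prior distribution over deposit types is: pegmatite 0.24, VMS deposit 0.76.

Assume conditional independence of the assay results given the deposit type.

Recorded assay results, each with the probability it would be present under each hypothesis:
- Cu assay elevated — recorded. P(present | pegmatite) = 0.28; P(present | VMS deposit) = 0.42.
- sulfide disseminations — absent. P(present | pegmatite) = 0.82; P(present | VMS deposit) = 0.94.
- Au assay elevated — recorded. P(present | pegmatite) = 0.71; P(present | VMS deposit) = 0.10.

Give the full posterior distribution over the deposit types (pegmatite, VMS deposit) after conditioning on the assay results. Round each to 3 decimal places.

By Bayes' rule with conditional independence, the unnormalized weight for each hypothesis is prior × ∏ likelihoods (using 1 − P(present | H) for each absent assay result):
  pegmatite: 0.24 × 0.28 × (1 − 0.82) × 0.71 = 0.0085882
  VMS deposit: 0.76 × 0.42 × (1 − 0.94) × 0.10 = 0.0019152
Marginal likelihood of the evidence = 0.010503.
P(pegmatite | evidence) = 0.0085882 / 0.010503 ≈ 0.818
P(VMS deposit | evidence) = 0.0019152 / 0.010503 ≈ 0.182

0.818, 0.182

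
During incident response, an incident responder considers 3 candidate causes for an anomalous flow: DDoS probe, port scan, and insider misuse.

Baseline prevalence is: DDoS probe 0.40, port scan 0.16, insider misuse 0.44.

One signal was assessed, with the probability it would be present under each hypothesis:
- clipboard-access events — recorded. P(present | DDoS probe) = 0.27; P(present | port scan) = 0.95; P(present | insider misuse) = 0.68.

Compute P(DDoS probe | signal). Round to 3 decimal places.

0.193

For each hypothesis, the unnormalized posterior weight is prior × likelihood:
  DDoS probe: 0.40 × 0.27 = 0.108
  port scan: 0.16 × 0.95 = 0.152
  insider misuse: 0.44 × 0.68 = 0.2992
The unnormalized weights sum to 0.5592.
P(DDoS probe | evidence) = 0.108 / 0.5592 ≈ 0.193.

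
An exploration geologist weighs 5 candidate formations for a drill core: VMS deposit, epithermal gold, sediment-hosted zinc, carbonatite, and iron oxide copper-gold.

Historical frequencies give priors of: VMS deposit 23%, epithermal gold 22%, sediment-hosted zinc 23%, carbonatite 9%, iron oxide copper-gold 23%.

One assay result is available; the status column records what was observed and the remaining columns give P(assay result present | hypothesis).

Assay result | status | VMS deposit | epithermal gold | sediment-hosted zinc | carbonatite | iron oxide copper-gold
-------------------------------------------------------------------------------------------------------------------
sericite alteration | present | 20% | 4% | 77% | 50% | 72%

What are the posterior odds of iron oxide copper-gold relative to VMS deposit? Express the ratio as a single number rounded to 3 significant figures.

3.60

The normalizing constant cancels in an odds ratio, so compute prior × likelihood for the two hypotheses only:
  iron oxide copper-gold: 0.23 × 0.72 = 0.1656
  VMS deposit: 0.23 × 0.20 = 0.046
Posterior odds = 0.1656 / 0.046 ≈ 3.60.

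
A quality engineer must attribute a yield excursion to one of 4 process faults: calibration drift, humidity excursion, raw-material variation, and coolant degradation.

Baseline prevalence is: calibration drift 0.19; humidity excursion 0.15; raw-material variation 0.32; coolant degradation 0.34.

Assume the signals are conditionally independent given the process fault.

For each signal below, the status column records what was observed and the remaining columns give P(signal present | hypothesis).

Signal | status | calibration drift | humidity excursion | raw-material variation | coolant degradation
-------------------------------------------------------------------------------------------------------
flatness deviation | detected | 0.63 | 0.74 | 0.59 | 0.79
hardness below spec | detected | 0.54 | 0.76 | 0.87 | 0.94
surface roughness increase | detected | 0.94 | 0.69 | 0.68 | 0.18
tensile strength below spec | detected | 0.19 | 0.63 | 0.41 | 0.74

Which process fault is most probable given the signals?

raw-material variation

Multiply each prior by the joint likelihood of the signal pattern:
  calibration drift: 0.19 × 0.63 × 0.54 × 0.94 × 0.19 = 0.011544
  humidity excursion: 0.15 × 0.74 × 0.76 × 0.69 × 0.63 = 0.036671
  raw-material variation: 0.32 × 0.59 × 0.87 × 0.68 × 0.41 = 0.045795
  coolant degradation: 0.34 × 0.79 × 0.94 × 0.18 × 0.74 = 0.033631
The unnormalized weights sum to 0.12764.
P(calibration drift | evidence) ≈ 0.011544 / 0.12764 ≈ 0.090
P(humidity excursion | evidence) ≈ 0.036671 / 0.12764 ≈ 0.287
P(raw-material variation | evidence) ≈ 0.045795 / 0.12764 ≈ 0.359
P(coolant degradation | evidence) ≈ 0.033631 / 0.12764 ≈ 0.263
The largest is 0.359, so raw-material variation is most probable.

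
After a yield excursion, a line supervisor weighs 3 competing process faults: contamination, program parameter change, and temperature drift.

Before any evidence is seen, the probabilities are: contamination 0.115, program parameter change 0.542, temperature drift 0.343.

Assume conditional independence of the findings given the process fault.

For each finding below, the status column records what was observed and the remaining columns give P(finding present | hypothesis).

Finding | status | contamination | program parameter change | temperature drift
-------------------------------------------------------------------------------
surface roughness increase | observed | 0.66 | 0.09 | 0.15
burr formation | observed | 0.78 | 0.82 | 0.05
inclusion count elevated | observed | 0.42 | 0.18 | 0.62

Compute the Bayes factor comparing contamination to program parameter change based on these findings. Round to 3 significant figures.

Joint likelihood of the evidence pattern under each hypothesis:
  contamination: 0.66 × 0.78 × 0.42 = 0.21622
  program parameter change: 0.09 × 0.82 × 0.18 = 0.013284
Bayes factor = 0.21622 / 0.013284 ≈ 16.3

16.3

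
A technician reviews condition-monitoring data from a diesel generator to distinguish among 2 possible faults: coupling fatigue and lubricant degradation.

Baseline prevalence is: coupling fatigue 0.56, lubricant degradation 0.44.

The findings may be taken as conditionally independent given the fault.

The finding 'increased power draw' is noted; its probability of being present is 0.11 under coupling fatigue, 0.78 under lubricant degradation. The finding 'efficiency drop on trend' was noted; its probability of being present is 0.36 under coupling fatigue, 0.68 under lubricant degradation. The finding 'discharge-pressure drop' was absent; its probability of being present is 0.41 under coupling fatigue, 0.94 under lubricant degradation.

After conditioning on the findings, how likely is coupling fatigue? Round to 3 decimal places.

0.483

Multiply each prior by the joint likelihood of the evidence pattern (using 1 − P(present | H) for each absent finding):
  coupling fatigue: 0.56 × 0.11 × 0.36 × (1 − 0.41) = 0.013084
  lubricant degradation: 0.44 × 0.78 × 0.68 × (1 − 0.94) = 0.014003
Normalizing constant Z = 0.013084 + 0.014003 = 0.027086.
P(coupling fatigue | evidence) = 0.013084 / 0.027086 ≈ 0.483.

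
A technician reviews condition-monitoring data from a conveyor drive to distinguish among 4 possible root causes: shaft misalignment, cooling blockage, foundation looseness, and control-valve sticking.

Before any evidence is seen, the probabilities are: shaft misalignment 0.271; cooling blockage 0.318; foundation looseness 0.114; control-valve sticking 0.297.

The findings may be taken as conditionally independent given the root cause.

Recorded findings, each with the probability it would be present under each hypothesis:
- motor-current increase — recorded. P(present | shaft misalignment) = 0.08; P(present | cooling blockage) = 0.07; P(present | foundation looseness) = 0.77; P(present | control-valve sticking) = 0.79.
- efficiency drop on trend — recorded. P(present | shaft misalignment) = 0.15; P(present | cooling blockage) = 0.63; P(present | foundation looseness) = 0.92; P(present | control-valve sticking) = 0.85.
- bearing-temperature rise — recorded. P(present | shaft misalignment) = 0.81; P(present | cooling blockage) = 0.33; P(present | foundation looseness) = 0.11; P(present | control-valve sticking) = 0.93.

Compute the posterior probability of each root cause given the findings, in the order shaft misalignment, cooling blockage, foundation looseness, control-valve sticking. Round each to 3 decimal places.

By Bayes' rule with conditional independence, the unnormalized weight for each hypothesis is prior × ∏ likelihoods:
  shaft misalignment: 0.271 × 0.08 × 0.15 × 0.81 = 0.0026341
  cooling blockage: 0.318 × 0.07 × 0.63 × 0.33 = 0.0046279
  foundation looseness: 0.114 × 0.77 × 0.92 × 0.11 = 0.0088833
  control-valve sticking: 0.297 × 0.79 × 0.85 × 0.93 = 0.18548
Normalizing constant Z = 0.0026341 + 0.0046279 + 0.0088833 + 0.18548 = 0.20162.
P(shaft misalignment | evidence) = 0.0026341 / 0.20162 ≈ 0.013
P(cooling blockage | evidence) = 0.0046279 / 0.20162 ≈ 0.023
P(foundation looseness | evidence) = 0.0088833 / 0.20162 ≈ 0.044
P(control-valve sticking | evidence) = 0.18548 / 0.20162 ≈ 0.920

0.013, 0.023, 0.044, 0.920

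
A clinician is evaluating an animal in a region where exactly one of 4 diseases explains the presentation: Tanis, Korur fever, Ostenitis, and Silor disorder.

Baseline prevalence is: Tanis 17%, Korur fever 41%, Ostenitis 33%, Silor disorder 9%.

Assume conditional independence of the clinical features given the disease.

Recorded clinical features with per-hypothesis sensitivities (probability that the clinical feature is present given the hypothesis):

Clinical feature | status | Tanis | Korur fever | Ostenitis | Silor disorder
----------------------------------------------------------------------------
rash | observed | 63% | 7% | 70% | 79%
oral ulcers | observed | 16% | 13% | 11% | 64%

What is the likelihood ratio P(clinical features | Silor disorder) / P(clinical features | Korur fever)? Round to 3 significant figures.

Take the product of per-clinical feature likelihoods under each hypothesis, then divide.
  Silor disorder: 0.79 × 0.64 = 0.5056
  Korur fever: 0.07 × 0.13 = 0.0091
Bayes factor = 0.5056 / 0.0091 ≈ 55.6

55.6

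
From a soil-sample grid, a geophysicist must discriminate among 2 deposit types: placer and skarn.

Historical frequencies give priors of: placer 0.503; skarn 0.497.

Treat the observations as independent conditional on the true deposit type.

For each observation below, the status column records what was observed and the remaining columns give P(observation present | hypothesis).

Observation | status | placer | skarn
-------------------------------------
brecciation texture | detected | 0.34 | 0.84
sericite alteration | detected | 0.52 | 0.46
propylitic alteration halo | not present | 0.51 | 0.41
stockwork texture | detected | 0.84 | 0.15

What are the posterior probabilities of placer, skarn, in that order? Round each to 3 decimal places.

By Bayes' rule with conditional independence, the unnormalized weight for each hypothesis is prior × ∏ likelihoods (using 1 − P(present | H) for each absent observation):
  placer: 0.503 × 0.34 × 0.52 × (1 − 0.51) × 0.84 = 0.036604
  skarn: 0.497 × 0.84 × 0.46 × (1 − 0.41) × 0.15 = 0.016996
Marginal likelihood of the evidence = 0.053599.
P(placer | evidence) = 0.036604 / 0.053599 ≈ 0.683
P(skarn | evidence) = 0.016996 / 0.053599 ≈ 0.317

0.683, 0.317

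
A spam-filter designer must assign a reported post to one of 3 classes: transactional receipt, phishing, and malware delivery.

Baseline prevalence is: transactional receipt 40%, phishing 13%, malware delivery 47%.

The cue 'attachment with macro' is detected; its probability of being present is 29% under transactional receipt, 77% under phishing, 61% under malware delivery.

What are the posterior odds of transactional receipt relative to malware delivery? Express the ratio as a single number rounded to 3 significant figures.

Posterior odds equal prior odds times the likelihood ratio; only the two competing hypotheses matter.
  transactional receipt: 0.40 × 0.29 = 0.116
  malware delivery: 0.47 × 0.61 = 0.2867
Posterior odds = 0.116 / 0.2867 ≈ 0.405.

0.405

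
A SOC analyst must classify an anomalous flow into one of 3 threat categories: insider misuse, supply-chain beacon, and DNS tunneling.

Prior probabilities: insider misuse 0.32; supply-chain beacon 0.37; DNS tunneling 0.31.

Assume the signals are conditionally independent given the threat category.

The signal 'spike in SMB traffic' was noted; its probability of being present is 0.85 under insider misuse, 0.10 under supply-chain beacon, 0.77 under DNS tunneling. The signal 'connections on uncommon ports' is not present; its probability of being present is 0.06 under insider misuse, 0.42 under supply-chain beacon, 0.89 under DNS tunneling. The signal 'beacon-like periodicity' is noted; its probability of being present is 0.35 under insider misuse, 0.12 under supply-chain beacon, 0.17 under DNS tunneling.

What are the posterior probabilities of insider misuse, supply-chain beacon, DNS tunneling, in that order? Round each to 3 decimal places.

Multiply each prior by the joint likelihood of the signal pattern (using 1 − P(present | H) for each absent signal):
  insider misuse: 0.32 × 0.85 × (1 − 0.06) × 0.35 = 0.089488
  supply-chain beacon: 0.37 × 0.10 × (1 − 0.42) × 0.12 = 0.0025752
  DNS tunneling: 0.31 × 0.77 × (1 − 0.89) × 0.17 = 0.0044637
Marginal likelihood of the evidence = 0.096527.
P(insider misuse | evidence) = 0.089488 / 0.096527 ≈ 0.927
P(supply-chain beacon | evidence) = 0.0025752 / 0.096527 ≈ 0.027
P(DNS tunneling | evidence) = 0.0044637 / 0.096527 ≈ 0.046

0.927, 0.027, 0.046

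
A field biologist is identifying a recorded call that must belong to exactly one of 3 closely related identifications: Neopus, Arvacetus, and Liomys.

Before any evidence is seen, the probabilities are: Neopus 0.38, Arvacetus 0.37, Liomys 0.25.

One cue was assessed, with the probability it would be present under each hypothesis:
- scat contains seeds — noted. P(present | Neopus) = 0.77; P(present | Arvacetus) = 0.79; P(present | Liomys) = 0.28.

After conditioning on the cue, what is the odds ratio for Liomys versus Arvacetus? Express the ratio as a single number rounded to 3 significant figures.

0.239

Unnormalized posterior weight (prior times the cue likelihood) for each of the two hypotheses:
  Liomys: 0.25 × 0.28 = 0.07
  Arvacetus: 0.37 × 0.79 = 0.2923
Posterior odds = 0.07 / 0.2923 ≈ 0.239.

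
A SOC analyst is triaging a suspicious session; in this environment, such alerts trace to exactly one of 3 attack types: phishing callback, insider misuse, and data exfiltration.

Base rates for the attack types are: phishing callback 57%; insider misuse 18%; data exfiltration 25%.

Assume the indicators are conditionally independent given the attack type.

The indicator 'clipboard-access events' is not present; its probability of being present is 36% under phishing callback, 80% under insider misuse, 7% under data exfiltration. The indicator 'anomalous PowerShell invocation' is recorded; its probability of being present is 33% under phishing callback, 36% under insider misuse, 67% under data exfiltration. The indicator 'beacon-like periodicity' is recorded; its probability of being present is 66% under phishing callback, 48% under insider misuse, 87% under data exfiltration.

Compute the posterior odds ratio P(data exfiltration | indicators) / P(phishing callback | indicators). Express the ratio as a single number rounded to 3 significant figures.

1.71

Posterior odds equal prior odds times the likelihood ratio; only the two competing hypotheses matter (using 1 − P(present | H) for each absent indicator).
  data exfiltration: 0.25 × (1 − 0.07) × 0.67 × 0.87 = 0.13552
  phishing callback: 0.57 × (1 − 0.36) × 0.33 × 0.66 = 0.079453
Odds(data exfiltration : phishing callback) = 0.13552 / 0.079453 ≈ 1.71.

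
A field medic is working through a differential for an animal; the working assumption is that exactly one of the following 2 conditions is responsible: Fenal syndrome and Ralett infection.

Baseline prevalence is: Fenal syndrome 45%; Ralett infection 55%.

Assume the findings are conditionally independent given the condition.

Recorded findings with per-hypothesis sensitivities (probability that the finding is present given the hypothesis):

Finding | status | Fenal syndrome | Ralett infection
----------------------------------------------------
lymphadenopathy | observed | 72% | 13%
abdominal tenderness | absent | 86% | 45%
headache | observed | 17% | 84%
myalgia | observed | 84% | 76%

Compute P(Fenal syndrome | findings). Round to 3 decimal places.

0.205

Multiply each prior by the joint likelihood of the evidence pattern (using 1 − P(present | H) for each absent finding):
  Fenal syndrome: 0.45 × 0.72 × (1 − 0.86) × 0.17 × 0.84 = 0.0064774
  Ralett infection: 0.55 × 0.13 × (1 − 0.45) × 0.84 × 0.76 = 0.025105
The unnormalized weights sum to 0.031582.
P(Fenal syndrome | evidence) = 0.0064774 / 0.031582 ≈ 0.205.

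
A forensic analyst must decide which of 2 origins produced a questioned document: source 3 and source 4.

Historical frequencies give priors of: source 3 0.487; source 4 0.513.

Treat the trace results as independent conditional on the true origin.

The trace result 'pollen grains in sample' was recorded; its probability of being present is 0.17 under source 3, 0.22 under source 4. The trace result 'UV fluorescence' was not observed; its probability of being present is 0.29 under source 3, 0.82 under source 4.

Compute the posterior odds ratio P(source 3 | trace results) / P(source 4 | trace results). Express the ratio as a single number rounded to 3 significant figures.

Unnormalized posterior weight (prior times the trace result likelihoods) for each of the two hypotheses (using 1 − P(present | H) for each absent trace result):
  source 3: 0.487 × 0.17 × (1 − 0.29) = 0.058781
  source 4: 0.513 × 0.22 × (1 − 0.82) = 0.020315
Posterior odds = 0.058781 / 0.020315 ≈ 2.89.

2.89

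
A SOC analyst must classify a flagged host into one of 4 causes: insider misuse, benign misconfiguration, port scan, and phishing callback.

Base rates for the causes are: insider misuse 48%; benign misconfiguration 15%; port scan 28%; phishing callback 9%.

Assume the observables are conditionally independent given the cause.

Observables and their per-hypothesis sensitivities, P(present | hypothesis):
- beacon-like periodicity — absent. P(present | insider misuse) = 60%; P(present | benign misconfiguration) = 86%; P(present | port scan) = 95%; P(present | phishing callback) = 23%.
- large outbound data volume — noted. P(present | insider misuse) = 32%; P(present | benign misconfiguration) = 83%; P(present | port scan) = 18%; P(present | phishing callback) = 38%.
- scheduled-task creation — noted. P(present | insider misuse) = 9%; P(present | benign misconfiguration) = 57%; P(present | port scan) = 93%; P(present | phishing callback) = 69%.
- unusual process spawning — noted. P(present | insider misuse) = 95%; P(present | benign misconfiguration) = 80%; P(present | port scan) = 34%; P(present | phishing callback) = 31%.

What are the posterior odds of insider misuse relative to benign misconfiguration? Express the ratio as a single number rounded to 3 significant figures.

0.661

The normalizing constant cancels in an odds ratio, so compute prior × likelihood for the two hypotheses only (using 1 − P(present | H) for each absent observable):
  insider misuse: 0.48 × (1 − 0.60) × 0.32 × 0.09 × 0.95 = 0.0052531
  benign misconfiguration: 0.15 × (1 − 0.86) × 0.83 × 0.57 × 0.80 = 0.0079481
Posterior odds = 0.0052531 / 0.0079481 ≈ 0.661.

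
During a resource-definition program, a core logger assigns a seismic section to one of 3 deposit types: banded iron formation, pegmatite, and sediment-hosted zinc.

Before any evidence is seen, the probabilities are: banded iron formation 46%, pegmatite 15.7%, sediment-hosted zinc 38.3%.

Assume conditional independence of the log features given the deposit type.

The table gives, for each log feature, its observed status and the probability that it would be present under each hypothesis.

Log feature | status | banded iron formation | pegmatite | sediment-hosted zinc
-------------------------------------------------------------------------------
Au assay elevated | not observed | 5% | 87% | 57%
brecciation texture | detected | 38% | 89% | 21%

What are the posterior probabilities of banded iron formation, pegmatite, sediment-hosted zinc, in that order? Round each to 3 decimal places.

0.759, 0.083, 0.158

For each hypothesis, the unnormalized posterior weight is prior × product of the log feature likelihoods (using 1 − P(present | H) for each absent log feature):
  banded iron formation: 0.460 × (1 − 0.05) × 0.38 = 0.16606
  pegmatite: 0.157 × (1 − 0.87) × 0.89 = 0.018165
  sediment-hosted zinc: 0.383 × (1 − 0.57) × 0.21 = 0.034585
Normalizing constant Z = 0.16606 + 0.018165 + 0.034585 = 0.21881.
P(banded iron formation | evidence) = 0.16606 / 0.21881 ≈ 0.759
P(pegmatite | evidence) = 0.018165 / 0.21881 ≈ 0.083
P(sediment-hosted zinc | evidence) = 0.034585 / 0.21881 ≈ 0.158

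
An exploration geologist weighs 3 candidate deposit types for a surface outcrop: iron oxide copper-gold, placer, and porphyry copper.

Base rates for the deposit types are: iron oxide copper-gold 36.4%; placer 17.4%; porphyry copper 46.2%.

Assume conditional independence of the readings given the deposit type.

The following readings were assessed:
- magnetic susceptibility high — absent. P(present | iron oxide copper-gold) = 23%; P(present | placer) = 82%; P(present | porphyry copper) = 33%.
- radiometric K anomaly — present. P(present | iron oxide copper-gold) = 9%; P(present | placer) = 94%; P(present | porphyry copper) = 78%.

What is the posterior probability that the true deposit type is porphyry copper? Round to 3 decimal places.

Multiply each prior by the joint likelihood of the reading pattern (using 1 − P(present | H) for each absent reading):
  iron oxide copper-gold: 0.364 × (1 − 0.23) × 0.09 = 0.025225
  placer: 0.174 × (1 − 0.82) × 0.94 = 0.029441
  porphyry copper: 0.462 × (1 − 0.33) × 0.78 = 0.24144
The unnormalized weights sum to 0.29611.
P(porphyry copper | evidence) = 0.24144 / 0.29611 ≈ 0.815.

0.815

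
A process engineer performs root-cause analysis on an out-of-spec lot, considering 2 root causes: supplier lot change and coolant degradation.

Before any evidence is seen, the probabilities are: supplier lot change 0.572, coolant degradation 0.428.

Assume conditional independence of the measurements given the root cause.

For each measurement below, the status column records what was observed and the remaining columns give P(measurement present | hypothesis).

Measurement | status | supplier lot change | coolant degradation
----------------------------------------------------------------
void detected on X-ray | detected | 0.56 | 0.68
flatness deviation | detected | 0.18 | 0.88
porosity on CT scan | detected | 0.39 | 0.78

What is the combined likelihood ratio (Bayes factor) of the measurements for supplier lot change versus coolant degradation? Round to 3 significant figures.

The Bayes factor is the ratio of the joint likelihoods of the measurement pattern under the two hypotheses.
  supplier lot change: 0.56 × 0.18 × 0.39 = 0.039312
  coolant degradation: 0.68 × 0.88 × 0.78 = 0.46675
Bayes factor = 0.039312 / 0.46675 ≈ 0.0842

0.0842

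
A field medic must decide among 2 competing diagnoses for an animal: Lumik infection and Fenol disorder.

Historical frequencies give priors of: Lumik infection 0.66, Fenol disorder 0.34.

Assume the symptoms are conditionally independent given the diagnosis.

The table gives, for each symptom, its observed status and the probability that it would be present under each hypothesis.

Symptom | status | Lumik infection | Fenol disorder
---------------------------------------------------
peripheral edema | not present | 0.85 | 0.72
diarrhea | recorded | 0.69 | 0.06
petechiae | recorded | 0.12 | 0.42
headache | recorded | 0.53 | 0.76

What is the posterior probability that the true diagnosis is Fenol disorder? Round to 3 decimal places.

By Bayes' rule with conditional independence, the unnormalized weight for each hypothesis is prior × ∏ likelihoods (using 1 − P(present | H) for each absent symptom):
  Lumik infection: 0.66 × (1 − 0.85) × 0.69 × 0.12 × 0.53 = 0.0043445
  Fenol disorder: 0.34 × (1 − 0.72) × 0.06 × 0.42 × 0.76 = 0.0018233
The unnormalized weights sum to 0.0061678.
P(Fenol disorder | evidence) = 0.0018233 / 0.0061678 ≈ 0.296.

0.296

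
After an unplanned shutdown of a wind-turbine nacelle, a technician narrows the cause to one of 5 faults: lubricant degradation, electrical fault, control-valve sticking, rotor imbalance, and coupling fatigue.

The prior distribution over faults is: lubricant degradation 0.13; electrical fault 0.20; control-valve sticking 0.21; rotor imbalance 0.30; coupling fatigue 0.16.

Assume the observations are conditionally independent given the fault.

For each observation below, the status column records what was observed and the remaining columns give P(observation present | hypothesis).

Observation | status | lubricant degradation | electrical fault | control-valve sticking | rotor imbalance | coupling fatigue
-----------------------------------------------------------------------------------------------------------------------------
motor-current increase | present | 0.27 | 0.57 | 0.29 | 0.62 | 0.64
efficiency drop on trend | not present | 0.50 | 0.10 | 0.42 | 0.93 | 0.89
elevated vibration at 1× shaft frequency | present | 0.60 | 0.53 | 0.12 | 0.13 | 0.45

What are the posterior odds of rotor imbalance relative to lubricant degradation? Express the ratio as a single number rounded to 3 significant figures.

0.161

The normalizing constant cancels in an odds ratio, so compute prior × likelihood for the two hypotheses only (using 1 − P(present | H) for each absent observation):
  rotor imbalance: 0.30 × 0.62 × (1 − 0.93) × 0.13 = 0.0016926
  lubricant degradation: 0.13 × 0.27 × (1 − 0.50) × 0.60 = 0.01053
Odds(rotor imbalance : lubricant degradation) = 0.0016926 / 0.01053 ≈ 0.161.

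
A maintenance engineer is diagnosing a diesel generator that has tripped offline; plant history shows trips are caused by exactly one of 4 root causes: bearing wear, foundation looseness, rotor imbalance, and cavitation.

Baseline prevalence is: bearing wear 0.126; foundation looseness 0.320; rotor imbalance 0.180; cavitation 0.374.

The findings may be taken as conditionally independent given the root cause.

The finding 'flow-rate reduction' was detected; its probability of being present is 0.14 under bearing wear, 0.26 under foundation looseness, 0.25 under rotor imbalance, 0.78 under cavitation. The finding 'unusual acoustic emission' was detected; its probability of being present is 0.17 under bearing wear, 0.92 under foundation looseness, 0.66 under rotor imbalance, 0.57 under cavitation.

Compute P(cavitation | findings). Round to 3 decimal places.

For each hypothesis, the unnormalized posterior weight is prior × product of the finding likelihoods:
  bearing wear: 0.126 × 0.14 × 0.17 = 0.0029988
  foundation looseness: 0.320 × 0.26 × 0.92 = 0.076544
  rotor imbalance: 0.180 × 0.25 × 0.66 = 0.0297
  cavitation: 0.374 × 0.78 × 0.57 = 0.16628
Normalizing constant Z = 0.0029988 + 0.076544 + 0.0297 + 0.16628 = 0.27552.
P(cavitation | evidence) = 0.16628 / 0.27552 ≈ 0.604.

0.604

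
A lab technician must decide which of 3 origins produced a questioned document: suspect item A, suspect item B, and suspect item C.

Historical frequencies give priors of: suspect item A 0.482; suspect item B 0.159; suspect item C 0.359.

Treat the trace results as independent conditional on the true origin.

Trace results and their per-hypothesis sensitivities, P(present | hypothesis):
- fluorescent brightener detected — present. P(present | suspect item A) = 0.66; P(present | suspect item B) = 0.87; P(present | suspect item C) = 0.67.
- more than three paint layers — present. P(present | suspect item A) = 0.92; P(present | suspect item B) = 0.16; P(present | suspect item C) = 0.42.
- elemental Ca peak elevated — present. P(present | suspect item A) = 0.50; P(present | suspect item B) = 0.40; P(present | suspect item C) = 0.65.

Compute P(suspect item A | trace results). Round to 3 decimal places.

0.663

Multiply each prior by the joint likelihood of the trace result pattern:
  suspect item A: 0.482 × 0.66 × 0.92 × 0.50 = 0.14634
  suspect item B: 0.159 × 0.87 × 0.16 × 0.40 = 0.0088531
  suspect item C: 0.359 × 0.67 × 0.42 × 0.65 = 0.065665
Normalizing constant Z = 0.14634 + 0.0088531 + 0.065665 = 0.22085.
P(suspect item A | evidence) = 0.14634 / 0.22085 ≈ 0.663.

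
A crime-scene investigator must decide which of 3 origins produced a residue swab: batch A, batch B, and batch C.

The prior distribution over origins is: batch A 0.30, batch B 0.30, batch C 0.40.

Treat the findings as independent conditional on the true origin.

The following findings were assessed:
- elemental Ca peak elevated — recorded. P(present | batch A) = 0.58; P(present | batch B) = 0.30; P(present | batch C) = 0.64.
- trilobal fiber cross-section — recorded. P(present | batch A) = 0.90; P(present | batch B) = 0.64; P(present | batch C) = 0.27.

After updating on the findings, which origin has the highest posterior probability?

By Bayes' rule with conditional independence, the unnormalized weight for each hypothesis is prior × ∏ likelihoods:
  batch A: 0.30 × 0.58 × 0.90 = 0.1566
  batch B: 0.30 × 0.30 × 0.64 = 0.0576
  batch C: 0.40 × 0.64 × 0.27 = 0.06912
The unnormalized weights sum to 0.28332.
P(batch A | evidence) ≈ 0.1566 / 0.28332 ≈ 0.553
P(batch B | evidence) ≈ 0.0576 / 0.28332 ≈ 0.203
P(batch C | evidence) ≈ 0.06912 / 0.28332 ≈ 0.244
The largest is 0.553, so batch A is most probable.

batch A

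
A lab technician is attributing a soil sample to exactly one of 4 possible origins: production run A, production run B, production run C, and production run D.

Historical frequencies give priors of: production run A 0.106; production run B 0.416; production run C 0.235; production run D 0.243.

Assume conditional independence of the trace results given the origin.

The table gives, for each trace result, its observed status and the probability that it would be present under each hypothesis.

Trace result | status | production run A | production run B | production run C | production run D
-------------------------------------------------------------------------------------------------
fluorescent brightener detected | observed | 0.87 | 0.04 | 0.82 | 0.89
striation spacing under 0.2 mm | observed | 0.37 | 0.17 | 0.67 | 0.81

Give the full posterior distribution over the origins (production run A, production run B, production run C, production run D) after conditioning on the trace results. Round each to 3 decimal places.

Multiply each prior by the joint likelihood of the trace result pattern:
  production run A: 0.106 × 0.87 × 0.37 = 0.034121
  production run B: 0.416 × 0.04 × 0.17 = 0.0028288
  production run C: 0.235 × 0.82 × 0.67 = 0.12911
  production run D: 0.243 × 0.89 × 0.81 = 0.17518
The unnormalized weights sum to 0.34124.
P(production run A | evidence) = 0.034121 / 0.34124 ≈ 0.100
P(production run B | evidence) = 0.0028288 / 0.34124 ≈ 0.008
P(production run C | evidence) = 0.12911 / 0.34124 ≈ 0.378
P(production run D | evidence) = 0.17518 / 0.34124 ≈ 0.513

0.100, 0.008, 0.378, 0.513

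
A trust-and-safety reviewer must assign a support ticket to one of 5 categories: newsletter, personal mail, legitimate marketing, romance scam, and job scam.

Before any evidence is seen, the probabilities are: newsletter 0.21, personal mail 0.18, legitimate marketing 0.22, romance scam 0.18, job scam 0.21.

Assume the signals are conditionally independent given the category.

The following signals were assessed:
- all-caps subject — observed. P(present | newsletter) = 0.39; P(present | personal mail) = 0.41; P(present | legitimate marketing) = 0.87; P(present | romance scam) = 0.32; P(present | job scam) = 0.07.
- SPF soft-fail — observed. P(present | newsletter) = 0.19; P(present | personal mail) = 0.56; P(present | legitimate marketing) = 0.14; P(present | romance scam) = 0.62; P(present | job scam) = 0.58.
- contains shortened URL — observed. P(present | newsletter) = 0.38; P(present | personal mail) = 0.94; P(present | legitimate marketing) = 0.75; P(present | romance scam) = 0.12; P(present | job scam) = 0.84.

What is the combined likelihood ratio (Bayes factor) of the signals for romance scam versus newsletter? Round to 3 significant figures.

0.846

Joint likelihood of the signal pattern under each hypothesis:
  romance scam: 0.32 × 0.62 × 0.12 = 0.023808
  newsletter: 0.39 × 0.19 × 0.38 = 0.028158
Bayes factor = 0.023808 / 0.028158 ≈ 0.846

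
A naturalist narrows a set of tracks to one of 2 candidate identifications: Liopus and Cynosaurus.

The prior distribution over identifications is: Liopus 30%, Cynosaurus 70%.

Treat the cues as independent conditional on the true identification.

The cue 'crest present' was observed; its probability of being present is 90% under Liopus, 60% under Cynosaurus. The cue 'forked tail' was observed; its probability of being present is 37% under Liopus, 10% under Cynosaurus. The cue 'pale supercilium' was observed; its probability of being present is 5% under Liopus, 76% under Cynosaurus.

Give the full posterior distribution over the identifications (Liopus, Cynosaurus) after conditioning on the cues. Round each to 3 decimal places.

By Bayes' rule with conditional independence, the unnormalized weight for each hypothesis is prior × ∏ likelihoods:
  Liopus: 0.30 × 0.90 × 0.37 × 0.05 = 0.004995
  Cynosaurus: 0.70 × 0.60 × 0.10 × 0.76 = 0.03192
Normalizing constant Z = 0.004995 + 0.03192 = 0.036915.
P(Liopus | evidence) = 0.004995 / 0.036915 ≈ 0.135
P(Cynosaurus | evidence) = 0.03192 / 0.036915 ≈ 0.865

0.135, 0.865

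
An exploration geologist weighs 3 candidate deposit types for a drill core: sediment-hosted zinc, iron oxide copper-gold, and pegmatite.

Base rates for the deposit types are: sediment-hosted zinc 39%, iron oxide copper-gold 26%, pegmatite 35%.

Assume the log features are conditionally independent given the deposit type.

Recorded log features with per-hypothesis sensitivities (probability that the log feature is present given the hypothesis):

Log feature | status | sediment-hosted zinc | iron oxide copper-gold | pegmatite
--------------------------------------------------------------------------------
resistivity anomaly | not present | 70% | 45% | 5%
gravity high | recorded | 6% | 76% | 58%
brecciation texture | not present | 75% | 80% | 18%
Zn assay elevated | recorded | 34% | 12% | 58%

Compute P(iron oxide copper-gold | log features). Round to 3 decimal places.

0.027

For each hypothesis, the unnormalized posterior weight is prior × product of the log feature likelihoods (using 1 − P(present | H) for each absent log feature):
  sediment-hosted zinc: 0.39 × (1 − 0.70) × 0.06 × (1 − 0.75) × 0.34 = 0.0005967
  iron oxide copper-gold: 0.26 × (1 − 0.45) × 0.76 × (1 − 0.80) × 0.12 = 0.0026083
  pegmatite: 0.35 × (1 − 0.05) × 0.58 × (1 − 0.18) × 0.58 = 0.091719
The unnormalized weights sum to 0.094924.
P(iron oxide copper-gold | evidence) = 0.0026083 / 0.094924 ≈ 0.027.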